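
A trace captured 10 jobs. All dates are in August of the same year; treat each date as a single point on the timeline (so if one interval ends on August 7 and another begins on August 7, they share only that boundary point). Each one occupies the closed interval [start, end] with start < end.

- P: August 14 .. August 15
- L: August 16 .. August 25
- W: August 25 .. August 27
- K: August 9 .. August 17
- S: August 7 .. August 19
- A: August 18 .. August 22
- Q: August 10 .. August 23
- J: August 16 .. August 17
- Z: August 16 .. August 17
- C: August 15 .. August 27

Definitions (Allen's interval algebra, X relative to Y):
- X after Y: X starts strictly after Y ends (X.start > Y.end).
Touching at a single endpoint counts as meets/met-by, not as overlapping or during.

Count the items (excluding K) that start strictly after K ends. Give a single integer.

Target K = [August 9, August 17].
A [August 18, August 22] → after → counts.
C [August 15, August 27] → overlapped-by → no.
J [August 16, August 17] → finishes → no.
L [August 16, August 25] → overlapped-by → no.
P [August 14, August 15] → during → no.
Q [August 10, August 23] → overlapped-by → no.
S [August 7, August 19] → contains → no.
W [August 25, August 27] → after → counts.
Z [August 16, August 17] → finishes → no.
Total: 2.

2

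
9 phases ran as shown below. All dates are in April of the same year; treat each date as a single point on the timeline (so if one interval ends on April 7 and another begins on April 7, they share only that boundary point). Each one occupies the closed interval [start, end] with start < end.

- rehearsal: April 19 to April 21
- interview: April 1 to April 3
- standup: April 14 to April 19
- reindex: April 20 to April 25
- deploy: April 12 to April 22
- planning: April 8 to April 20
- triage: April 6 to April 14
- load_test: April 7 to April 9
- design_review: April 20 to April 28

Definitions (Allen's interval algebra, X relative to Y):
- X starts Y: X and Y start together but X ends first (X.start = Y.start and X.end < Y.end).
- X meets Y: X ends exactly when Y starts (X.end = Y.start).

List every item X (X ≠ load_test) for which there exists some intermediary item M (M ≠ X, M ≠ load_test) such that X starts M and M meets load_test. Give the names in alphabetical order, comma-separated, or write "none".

Target load_test = [April 7, April 9].
Intermediaries M with M meets load_test: none.
Union: none.

none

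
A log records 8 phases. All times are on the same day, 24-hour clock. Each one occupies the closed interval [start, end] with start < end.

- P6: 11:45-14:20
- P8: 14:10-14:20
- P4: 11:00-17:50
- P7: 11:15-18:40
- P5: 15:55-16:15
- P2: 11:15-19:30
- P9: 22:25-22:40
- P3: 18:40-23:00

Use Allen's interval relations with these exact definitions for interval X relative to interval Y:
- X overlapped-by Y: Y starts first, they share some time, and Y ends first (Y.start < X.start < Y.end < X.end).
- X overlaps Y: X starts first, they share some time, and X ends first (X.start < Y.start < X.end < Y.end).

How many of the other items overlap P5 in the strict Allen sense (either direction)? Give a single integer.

Target P5 = [15:55, 16:15].
P2 [11:15, 19:30] → contains → no.
P3 [18:40, 23:00] → after → no.
P4 [11:00, 17:50] → contains → no.
P6 [11:45, 14:20] → before → no.
P7 [11:15, 18:40] → contains → no.
P8 [14:10, 14:20] → before → no.
P9 [22:25, 22:40] → after → no.
Total: 0.

0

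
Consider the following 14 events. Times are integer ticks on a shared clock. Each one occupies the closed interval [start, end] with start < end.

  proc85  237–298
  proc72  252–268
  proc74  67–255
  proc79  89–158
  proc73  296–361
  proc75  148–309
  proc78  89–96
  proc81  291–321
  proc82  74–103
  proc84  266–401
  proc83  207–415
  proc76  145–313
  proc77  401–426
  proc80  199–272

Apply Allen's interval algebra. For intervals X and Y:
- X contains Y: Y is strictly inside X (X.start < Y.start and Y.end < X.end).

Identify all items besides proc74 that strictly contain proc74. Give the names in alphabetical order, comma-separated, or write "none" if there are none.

Target proc74 = [67, 255].
proc72 [252, 268] → overlapped-by → no.
proc73 [296, 361] → after → no.
proc75 [148, 309] → overlapped-by → no.
proc76 [145, 313] → overlapped-by → no.
proc77 [401, 426] → after → no.
proc78 [89, 96] → during → no.
proc79 [89, 158] → during → no.
proc80 [199, 272] → overlapped-by → no.
proc81 [291, 321] → after → no.
proc82 [74, 103] → during → no.
proc83 [207, 415] → overlapped-by → no.
proc84 [266, 401] → after → no.
proc85 [237, 298] → overlapped-by → no.
Result: none.

none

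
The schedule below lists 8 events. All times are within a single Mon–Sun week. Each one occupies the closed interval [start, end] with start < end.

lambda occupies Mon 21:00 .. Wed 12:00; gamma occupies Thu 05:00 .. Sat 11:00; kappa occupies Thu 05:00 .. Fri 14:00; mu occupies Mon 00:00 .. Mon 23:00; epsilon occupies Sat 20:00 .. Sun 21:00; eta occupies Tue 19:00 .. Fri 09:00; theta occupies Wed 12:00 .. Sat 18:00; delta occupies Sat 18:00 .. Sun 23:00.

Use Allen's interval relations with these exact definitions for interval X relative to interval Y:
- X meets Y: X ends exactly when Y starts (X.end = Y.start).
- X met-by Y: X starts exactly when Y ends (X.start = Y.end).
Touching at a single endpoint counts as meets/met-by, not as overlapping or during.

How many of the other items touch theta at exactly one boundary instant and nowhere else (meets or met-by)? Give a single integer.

Target theta = [Wed 12:00, Sat 18:00].
delta [Sat 18:00, Sun 23:00] → met-by → counts.
epsilon [Sat 20:00, Sun 21:00] → after → no.
eta [Tue 19:00, Fri 09:00] → overlaps → no.
gamma [Thu 05:00, Sat 11:00] → during → no.
kappa [Thu 05:00, Fri 14:00] → during → no.
lambda [Mon 21:00, Wed 12:00] → meets → counts.
mu [Mon 00:00, Mon 23:00] → before → no.
Total: 2.

2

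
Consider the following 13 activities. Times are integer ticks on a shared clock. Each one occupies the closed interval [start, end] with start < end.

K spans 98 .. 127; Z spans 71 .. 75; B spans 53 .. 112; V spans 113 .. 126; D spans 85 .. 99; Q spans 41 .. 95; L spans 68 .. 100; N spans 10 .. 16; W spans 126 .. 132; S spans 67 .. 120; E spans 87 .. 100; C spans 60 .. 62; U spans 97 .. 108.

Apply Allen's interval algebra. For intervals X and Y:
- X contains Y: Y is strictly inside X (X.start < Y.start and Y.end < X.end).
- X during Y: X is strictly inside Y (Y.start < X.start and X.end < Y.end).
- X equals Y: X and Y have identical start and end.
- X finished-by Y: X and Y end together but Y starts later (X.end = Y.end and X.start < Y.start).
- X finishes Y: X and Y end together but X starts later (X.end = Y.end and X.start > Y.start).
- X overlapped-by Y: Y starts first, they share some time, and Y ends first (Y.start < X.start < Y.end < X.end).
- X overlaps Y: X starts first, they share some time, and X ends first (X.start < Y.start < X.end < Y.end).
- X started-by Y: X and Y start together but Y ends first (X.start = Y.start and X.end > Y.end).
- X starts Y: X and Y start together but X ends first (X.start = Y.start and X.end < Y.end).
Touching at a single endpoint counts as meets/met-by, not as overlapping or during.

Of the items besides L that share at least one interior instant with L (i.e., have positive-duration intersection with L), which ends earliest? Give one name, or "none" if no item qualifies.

Target L = [68, 100].
B [53, 112] → contains → candidate.
C [60, 62] → before → excluded.
D [85, 99] → during → candidate.
E [87, 100] → finishes → candidate.
K [98, 127] → overlapped-by → candidate.
N [10, 16] → before → excluded.
Q [41, 95] → overlaps → candidate.
S [67, 120] → contains → candidate.
U [97, 108] → overlapped-by → candidate.
V [113, 126] → after → excluded.
W [126, 132] → after → excluded.
Z [71, 75] → during → candidate.
Among candidates, earliest end is 75 → Z.

Z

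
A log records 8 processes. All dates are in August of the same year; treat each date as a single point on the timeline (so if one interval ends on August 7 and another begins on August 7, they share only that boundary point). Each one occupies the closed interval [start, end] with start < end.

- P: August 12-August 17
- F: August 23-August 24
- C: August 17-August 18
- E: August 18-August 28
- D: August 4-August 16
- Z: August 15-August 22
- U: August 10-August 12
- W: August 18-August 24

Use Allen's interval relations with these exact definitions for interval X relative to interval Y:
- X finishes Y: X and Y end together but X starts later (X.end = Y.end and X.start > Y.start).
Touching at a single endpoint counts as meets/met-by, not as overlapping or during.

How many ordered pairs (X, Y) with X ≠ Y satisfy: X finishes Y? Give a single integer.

Checking all 56 ordered pairs for relation 'finishes'; matching pairs in alphabetical order:
(F, W): F finishes W ✓
Count: 1.

1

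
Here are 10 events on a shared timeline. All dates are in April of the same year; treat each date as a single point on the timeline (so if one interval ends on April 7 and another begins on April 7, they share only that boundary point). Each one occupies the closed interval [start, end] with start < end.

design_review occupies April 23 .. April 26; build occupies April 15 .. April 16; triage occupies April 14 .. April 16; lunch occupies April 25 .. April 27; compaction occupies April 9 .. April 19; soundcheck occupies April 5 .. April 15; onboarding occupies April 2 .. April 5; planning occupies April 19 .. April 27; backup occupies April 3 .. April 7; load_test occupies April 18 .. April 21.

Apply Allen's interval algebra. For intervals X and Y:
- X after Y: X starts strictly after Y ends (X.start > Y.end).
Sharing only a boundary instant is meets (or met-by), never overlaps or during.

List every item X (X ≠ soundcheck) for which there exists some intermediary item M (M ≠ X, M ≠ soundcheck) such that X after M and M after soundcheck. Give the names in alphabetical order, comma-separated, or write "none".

Target soundcheck = [April 5, April 15].
Intermediaries M with M after soundcheck: design_review, load_test, lunch, planning.
Via design_review — items with X after design_review: none.
Via load_test — items with X after load_test: design_review, lunch.
Via lunch — items with X after lunch: none.
Via planning — items with X after planning: none.
Union: design_review, lunch.

design_review, lunch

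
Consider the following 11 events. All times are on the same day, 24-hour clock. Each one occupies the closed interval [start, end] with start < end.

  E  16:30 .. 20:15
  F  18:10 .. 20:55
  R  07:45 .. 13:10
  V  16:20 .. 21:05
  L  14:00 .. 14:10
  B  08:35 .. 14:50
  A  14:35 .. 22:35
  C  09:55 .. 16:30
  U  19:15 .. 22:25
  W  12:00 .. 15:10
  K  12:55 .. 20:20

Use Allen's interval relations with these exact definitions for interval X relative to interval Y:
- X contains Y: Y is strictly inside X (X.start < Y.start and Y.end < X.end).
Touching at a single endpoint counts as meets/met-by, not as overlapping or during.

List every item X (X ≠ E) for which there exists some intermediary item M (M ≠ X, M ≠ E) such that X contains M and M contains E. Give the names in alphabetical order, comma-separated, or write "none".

A

Target E = [16:30, 20:15].
Intermediaries M with M contains E: A, K, V.
Via A — items with X contains A: none.
Via K — items with X contains K: none.
Via V — items with X contains V: A.
Union: A.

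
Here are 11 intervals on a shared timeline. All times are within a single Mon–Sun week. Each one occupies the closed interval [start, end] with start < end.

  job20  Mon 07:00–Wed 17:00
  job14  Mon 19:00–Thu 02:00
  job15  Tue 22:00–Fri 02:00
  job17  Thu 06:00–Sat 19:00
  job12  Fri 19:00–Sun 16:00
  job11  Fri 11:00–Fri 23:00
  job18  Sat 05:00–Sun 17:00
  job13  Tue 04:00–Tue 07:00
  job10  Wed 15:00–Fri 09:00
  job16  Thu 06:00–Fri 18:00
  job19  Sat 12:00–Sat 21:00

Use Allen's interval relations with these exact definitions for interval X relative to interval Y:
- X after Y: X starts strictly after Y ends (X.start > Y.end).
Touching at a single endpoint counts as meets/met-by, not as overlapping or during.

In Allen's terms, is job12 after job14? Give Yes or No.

job12 = [Fri 19:00, Sun 16:00], job14 = [Mon 19:00, Thu 02:00].
Actual relation of job12 to job14: after.
Asked whether 'after' holds → Yes.

Yes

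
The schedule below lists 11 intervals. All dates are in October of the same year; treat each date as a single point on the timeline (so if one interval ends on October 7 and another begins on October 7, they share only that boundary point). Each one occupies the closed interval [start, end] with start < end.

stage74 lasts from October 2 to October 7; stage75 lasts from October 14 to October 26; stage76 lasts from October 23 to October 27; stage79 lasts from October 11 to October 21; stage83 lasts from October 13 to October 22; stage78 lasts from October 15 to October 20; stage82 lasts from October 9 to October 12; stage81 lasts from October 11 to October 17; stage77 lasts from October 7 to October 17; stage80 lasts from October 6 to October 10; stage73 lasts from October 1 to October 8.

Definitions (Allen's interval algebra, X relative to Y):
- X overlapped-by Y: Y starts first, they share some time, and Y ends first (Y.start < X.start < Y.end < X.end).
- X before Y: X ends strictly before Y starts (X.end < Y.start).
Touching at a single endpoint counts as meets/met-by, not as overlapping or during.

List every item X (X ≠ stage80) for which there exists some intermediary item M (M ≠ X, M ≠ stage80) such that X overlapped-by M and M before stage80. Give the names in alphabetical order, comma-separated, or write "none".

Target stage80 = [October 6, October 10].
Intermediaries M with M before stage80: none.
Union: none.

none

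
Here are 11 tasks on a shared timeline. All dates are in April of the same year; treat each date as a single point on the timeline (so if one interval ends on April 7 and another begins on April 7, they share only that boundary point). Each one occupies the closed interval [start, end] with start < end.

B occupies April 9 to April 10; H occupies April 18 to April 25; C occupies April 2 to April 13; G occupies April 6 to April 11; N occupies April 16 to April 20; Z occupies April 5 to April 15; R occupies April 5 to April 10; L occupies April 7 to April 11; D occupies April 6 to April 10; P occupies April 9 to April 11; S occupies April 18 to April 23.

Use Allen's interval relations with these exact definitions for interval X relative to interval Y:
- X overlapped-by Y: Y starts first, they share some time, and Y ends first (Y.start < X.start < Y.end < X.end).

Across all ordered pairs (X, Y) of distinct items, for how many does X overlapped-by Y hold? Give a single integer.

8

Checking all 110 ordered pairs for relation 'overlapped-by'; matching pairs in alphabetical order:
(G, R): G overlapped-by R ✓
(H, N): H overlapped-by N ✓
(L, D): L overlapped-by D ✓
(L, R): L overlapped-by R ✓
(P, D): P overlapped-by D ✓
(P, R): P overlapped-by R ✓
(S, N): S overlapped-by N ✓
(Z, C): Z overlapped-by C ✓
Count: 8.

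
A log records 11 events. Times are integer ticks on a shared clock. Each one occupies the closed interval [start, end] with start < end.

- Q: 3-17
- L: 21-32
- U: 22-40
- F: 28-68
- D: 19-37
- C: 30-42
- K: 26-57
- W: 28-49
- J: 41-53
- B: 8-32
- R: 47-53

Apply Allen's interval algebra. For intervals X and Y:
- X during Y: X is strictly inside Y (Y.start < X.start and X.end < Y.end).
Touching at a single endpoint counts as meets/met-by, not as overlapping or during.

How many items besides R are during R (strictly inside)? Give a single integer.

0

Target R = [47, 53].
B [8, 32] → before → no.
C [30, 42] → before → no.
D [19, 37] → before → no.
F [28, 68] → contains → no.
J [41, 53] → finished-by → no.
K [26, 57] → contains → no.
L [21, 32] → before → no.
Q [3, 17] → before → no.
U [22, 40] → before → no.
W [28, 49] → overlaps → no.
Total: 0.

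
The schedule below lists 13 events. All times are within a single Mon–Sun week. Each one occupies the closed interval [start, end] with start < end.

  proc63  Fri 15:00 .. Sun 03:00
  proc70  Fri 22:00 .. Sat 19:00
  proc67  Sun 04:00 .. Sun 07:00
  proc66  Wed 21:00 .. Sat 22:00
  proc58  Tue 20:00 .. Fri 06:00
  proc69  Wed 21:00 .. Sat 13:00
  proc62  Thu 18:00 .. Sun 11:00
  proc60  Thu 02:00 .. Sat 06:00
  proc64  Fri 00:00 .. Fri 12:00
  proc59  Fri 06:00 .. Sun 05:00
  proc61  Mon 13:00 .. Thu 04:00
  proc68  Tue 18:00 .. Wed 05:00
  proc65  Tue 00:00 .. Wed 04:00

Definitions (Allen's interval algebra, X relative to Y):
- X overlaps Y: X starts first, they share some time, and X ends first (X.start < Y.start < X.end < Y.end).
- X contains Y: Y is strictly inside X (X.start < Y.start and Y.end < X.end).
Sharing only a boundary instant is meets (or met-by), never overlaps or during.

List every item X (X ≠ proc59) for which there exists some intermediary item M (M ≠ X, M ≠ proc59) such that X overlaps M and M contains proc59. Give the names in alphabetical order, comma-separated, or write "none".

Target proc59 = [Fri 06:00, Sun 05:00].
Intermediaries M with M contains proc59: proc62.
Via proc62 — items with X overlaps proc62: proc58, proc60, proc66, proc69.
Union: proc58, proc60, proc66, proc69.

proc58, proc60, proc66, proc69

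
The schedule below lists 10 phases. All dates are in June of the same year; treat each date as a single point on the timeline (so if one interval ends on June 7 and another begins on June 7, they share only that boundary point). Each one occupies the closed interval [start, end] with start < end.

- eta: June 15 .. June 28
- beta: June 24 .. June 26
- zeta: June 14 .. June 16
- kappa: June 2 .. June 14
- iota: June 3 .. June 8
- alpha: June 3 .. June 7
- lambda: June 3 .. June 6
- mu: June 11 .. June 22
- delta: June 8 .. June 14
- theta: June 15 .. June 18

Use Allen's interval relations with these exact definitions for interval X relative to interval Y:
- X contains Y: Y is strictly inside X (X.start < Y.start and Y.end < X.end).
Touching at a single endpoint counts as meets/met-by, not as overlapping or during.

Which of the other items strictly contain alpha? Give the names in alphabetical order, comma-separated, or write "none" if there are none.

Target alpha = [June 3, June 7].
beta [June 24, June 26] → after → no.
delta [June 8, June 14] → after → no.
eta [June 15, June 28] → after → no.
iota [June 3, June 8] → started-by → no.
kappa [June 2, June 14] → contains → yes.
lambda [June 3, June 6] → starts → no.
mu [June 11, June 22] → after → no.
theta [June 15, June 18] → after → no.
zeta [June 14, June 16] → after → no.
Result: kappa.

kappa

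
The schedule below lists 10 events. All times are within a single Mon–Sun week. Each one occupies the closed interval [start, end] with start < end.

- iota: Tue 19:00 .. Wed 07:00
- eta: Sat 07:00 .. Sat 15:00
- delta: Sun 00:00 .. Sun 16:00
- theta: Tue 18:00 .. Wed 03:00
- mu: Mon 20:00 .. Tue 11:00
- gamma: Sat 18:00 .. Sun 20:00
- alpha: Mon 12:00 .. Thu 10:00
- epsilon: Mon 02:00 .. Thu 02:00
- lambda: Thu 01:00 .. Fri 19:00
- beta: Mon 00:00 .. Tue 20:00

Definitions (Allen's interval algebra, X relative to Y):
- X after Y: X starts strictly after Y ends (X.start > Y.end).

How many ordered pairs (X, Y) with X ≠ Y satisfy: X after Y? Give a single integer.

29

Checking all 90 ordered pairs for relation 'after'; matching pairs in alphabetical order:
(delta, alpha): delta after alpha ✓
(delta, beta): delta after beta ✓
(delta, epsilon): delta after epsilon ✓
(delta, eta): delta after eta ✓
(delta, iota): delta after iota ✓
(delta, lambda): delta after lambda ✓
(delta, mu): delta after mu ✓
(delta, theta): delta after theta ✓
(eta, alpha): eta after alpha ✓
(eta, beta): eta after beta ✓
(eta, epsilon): eta after epsilon ✓
(eta, iota): eta after iota ✓
(eta, lambda): eta after lambda ✓
(eta, mu): eta after mu ✓
(eta, theta): eta after theta ✓
(gamma, alpha): gamma after alpha ✓
(gamma, beta): gamma after beta ✓
(gamma, epsilon): gamma after epsilon ✓
(gamma, eta): gamma after eta ✓
(gamma, iota): gamma after iota ✓
(gamma, lambda): gamma after lambda ✓
(gamma, mu): gamma after mu ✓
(gamma, theta): gamma after theta ✓
(iota, mu): iota after mu ✓
... plus 5 further pairs not listed.
Count: 29.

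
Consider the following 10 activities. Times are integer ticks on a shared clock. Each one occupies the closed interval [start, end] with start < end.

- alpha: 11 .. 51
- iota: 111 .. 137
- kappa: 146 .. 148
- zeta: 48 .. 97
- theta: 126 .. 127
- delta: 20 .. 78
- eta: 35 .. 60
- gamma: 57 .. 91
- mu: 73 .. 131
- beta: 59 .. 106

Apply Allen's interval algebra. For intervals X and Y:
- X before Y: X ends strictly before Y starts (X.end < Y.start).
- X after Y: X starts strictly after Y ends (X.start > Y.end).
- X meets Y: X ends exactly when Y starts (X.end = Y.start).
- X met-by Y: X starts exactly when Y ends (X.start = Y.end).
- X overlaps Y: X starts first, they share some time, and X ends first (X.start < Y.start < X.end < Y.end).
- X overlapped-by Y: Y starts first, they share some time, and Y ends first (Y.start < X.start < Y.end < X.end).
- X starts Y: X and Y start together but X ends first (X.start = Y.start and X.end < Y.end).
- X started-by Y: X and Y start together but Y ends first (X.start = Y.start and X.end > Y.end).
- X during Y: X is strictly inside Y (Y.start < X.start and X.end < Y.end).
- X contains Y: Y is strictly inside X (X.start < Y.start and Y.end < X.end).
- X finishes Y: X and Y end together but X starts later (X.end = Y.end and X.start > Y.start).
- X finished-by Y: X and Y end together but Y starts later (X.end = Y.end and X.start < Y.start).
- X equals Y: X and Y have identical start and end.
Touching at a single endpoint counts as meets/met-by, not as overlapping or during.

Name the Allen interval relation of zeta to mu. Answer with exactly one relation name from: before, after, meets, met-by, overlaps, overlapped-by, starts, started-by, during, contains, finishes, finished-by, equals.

overlaps

zeta = [48, 97]; mu = [73, 131].
Compare endpoints: zeta.start < mu.start, zeta.start < mu.end, zeta.end > mu.start, zeta.end < mu.end.
That pattern is 'overlaps'.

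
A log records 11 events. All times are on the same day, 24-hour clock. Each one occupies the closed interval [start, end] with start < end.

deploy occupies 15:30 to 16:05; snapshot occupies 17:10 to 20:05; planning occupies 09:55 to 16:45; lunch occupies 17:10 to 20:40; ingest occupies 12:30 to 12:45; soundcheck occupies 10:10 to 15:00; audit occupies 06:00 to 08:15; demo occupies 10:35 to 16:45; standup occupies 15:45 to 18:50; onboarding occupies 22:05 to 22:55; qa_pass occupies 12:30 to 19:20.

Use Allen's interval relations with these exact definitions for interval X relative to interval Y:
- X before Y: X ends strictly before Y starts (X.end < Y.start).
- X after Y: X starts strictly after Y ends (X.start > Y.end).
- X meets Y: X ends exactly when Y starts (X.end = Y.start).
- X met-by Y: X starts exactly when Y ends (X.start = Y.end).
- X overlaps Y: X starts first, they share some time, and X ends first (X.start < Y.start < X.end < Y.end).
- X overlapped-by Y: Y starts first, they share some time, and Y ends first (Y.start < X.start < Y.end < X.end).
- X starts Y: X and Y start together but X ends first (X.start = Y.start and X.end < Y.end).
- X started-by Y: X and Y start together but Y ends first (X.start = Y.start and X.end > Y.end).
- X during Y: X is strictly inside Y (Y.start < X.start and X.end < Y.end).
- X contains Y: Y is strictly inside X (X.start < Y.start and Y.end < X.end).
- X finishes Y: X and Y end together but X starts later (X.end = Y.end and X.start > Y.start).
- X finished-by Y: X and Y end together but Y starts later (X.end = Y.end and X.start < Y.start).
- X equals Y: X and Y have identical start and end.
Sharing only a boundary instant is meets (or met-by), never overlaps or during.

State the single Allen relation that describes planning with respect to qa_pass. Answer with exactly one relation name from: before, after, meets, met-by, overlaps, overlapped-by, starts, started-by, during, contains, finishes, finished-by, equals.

overlaps

planning = [09:55, 16:45]; qa_pass = [12:30, 19:20].
Compare endpoints: planning.start < qa_pass.start, planning.start < qa_pass.end, planning.end > qa_pass.start, planning.end < qa_pass.end.
That pattern is 'overlaps'.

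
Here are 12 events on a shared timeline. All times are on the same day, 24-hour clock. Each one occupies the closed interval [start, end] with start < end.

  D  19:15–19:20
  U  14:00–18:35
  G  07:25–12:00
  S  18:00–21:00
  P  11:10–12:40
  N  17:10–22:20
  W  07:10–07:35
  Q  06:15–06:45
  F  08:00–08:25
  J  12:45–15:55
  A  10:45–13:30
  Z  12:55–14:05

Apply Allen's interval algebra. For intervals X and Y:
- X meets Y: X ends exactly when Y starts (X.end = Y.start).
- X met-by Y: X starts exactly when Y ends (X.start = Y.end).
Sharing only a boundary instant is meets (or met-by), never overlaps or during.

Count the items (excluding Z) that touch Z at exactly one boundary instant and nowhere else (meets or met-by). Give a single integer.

Target Z = [12:55, 14:05].
A [10:45, 13:30] → overlaps → no.
D [19:15, 19:20] → after → no.
F [08:00, 08:25] → before → no.
G [07:25, 12:00] → before → no.
J [12:45, 15:55] → contains → no.
N [17:10, 22:20] → after → no.
P [11:10, 12:40] → before → no.
Q [06:15, 06:45] → before → no.
S [18:00, 21:00] → after → no.
U [14:00, 18:35] → overlapped-by → no.
W [07:10, 07:35] → before → no.
Total: 0.

0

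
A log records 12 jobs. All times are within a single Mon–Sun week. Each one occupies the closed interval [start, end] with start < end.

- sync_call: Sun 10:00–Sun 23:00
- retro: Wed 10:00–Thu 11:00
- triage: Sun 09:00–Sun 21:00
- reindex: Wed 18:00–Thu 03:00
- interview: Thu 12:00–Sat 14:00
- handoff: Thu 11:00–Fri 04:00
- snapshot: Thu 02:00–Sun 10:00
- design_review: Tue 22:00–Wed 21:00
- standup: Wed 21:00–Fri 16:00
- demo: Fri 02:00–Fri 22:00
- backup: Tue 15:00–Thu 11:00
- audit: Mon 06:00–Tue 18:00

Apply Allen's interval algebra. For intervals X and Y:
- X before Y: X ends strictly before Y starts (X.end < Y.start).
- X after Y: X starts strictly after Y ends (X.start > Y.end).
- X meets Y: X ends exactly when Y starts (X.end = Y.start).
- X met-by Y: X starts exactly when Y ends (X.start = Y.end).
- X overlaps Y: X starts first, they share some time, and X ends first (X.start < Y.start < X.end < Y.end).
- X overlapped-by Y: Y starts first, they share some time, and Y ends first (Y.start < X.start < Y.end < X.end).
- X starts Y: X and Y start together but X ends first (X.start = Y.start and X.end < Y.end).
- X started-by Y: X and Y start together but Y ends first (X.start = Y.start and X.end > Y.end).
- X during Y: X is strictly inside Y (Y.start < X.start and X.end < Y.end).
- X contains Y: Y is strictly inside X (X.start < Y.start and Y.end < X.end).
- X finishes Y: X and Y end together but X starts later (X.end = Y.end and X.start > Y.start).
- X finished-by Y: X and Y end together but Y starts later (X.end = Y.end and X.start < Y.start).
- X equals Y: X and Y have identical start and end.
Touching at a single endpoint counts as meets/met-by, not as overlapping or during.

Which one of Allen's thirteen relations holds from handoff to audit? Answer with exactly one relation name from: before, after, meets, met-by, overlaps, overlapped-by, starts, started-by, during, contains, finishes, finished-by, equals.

handoff = [Thu 11:00, Fri 04:00]; audit = [Mon 06:00, Tue 18:00].
Compare endpoints: handoff.start > audit.start, handoff.start > audit.end, handoff.end > audit.start, handoff.end > audit.end.
That pattern is 'after'.

after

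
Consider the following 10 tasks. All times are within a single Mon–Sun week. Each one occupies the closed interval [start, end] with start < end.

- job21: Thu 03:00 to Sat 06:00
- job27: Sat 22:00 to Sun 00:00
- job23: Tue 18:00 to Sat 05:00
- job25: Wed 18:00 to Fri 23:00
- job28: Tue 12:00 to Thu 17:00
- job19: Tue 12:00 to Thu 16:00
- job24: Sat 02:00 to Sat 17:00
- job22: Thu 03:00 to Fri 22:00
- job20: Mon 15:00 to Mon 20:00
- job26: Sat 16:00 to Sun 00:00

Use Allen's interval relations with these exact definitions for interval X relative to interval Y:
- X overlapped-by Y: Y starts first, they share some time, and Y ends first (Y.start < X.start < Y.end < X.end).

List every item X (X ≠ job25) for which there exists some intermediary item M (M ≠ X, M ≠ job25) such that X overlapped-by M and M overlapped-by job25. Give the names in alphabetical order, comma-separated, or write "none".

Target job25 = [Wed 18:00, Fri 23:00].
Intermediaries M with M overlapped-by job25: job21.
Via job21 — items with X overlapped-by job21: job24.
Union: job24.

job24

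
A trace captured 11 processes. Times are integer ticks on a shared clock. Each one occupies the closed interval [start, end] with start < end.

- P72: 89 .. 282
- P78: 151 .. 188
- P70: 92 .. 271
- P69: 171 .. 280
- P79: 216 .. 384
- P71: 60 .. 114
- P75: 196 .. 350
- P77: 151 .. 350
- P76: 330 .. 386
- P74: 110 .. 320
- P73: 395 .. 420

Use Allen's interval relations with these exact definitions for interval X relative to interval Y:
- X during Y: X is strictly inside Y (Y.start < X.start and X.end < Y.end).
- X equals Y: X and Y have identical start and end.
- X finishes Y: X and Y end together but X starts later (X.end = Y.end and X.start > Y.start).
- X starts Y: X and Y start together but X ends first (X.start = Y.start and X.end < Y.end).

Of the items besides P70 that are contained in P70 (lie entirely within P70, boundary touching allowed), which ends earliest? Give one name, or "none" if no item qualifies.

Target P70 = [92, 271].
P69 [171, 280] → overlapped-by → excluded.
P71 [60, 114] → overlaps → excluded.
P72 [89, 282] → contains → excluded.
P73 [395, 420] → after → excluded.
P74 [110, 320] → overlapped-by → excluded.
P75 [196, 350] → overlapped-by → excluded.
P76 [330, 386] → after → excluded.
P77 [151, 350] → overlapped-by → excluded.
P78 [151, 188] → during → candidate.
P79 [216, 384] → overlapped-by → excluded.
Among candidates, earliest end is 188 → P78.

P78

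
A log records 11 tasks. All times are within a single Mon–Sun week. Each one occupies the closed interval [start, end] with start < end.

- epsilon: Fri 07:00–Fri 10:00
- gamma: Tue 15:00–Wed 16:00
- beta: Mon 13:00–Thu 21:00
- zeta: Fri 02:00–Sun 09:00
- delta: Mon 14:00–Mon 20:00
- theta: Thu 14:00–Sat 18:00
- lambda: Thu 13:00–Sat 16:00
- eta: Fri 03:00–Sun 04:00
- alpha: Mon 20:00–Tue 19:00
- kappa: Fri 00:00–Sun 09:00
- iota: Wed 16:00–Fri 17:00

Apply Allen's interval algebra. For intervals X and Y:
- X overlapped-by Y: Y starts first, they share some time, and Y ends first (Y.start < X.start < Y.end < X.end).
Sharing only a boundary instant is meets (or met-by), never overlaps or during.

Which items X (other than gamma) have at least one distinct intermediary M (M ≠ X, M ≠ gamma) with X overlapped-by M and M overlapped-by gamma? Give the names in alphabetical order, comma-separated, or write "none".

Target gamma = [Tue 15:00, Wed 16:00].
Intermediaries M with M overlapped-by gamma: none.
Union: none.

none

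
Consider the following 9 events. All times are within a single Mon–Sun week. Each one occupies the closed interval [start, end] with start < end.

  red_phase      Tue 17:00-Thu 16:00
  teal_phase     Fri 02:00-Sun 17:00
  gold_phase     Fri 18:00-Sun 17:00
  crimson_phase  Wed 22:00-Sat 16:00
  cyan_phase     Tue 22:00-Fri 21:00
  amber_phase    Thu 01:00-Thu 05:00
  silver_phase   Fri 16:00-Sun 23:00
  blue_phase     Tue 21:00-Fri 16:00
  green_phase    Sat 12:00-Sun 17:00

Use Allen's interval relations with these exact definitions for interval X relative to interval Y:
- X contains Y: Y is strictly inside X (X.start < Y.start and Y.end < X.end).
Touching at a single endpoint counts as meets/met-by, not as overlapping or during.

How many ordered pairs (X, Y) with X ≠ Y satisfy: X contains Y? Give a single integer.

Checking all 72 ordered pairs for relation 'contains'; matching pairs in alphabetical order:
(blue_phase, amber_phase): blue_phase contains amber_phase ✓
(crimson_phase, amber_phase): crimson_phase contains amber_phase ✓
(cyan_phase, amber_phase): cyan_phase contains amber_phase ✓
(red_phase, amber_phase): red_phase contains amber_phase ✓
(silver_phase, gold_phase): silver_phase contains gold_phase ✓
(silver_phase, green_phase): silver_phase contains green_phase ✓
Count: 6.

6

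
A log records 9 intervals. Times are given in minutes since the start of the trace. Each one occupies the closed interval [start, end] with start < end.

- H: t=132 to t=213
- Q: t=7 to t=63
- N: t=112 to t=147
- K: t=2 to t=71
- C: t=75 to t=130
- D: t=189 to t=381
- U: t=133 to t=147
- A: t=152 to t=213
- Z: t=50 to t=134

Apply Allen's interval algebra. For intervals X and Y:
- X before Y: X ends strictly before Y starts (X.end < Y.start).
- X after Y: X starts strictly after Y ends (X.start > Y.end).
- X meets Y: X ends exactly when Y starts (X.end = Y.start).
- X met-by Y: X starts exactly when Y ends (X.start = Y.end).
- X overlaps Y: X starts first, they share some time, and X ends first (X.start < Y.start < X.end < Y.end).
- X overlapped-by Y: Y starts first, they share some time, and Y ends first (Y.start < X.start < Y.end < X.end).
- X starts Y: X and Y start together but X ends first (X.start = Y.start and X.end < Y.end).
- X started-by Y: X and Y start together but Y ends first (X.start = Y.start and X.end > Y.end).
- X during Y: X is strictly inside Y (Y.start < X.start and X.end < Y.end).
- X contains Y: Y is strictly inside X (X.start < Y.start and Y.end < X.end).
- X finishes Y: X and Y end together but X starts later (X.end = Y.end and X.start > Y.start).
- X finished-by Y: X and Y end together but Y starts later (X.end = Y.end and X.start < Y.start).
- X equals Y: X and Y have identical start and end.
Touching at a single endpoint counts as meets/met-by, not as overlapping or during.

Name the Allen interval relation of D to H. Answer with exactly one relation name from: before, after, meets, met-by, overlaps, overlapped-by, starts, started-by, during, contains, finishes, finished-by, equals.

overlapped-by

D = [t=189, t=381]; H = [t=132, t=213].
Compare endpoints: D.start > H.start, D.start < H.end, D.end > H.start, D.end > H.end.
That pattern is 'overlapped-by'.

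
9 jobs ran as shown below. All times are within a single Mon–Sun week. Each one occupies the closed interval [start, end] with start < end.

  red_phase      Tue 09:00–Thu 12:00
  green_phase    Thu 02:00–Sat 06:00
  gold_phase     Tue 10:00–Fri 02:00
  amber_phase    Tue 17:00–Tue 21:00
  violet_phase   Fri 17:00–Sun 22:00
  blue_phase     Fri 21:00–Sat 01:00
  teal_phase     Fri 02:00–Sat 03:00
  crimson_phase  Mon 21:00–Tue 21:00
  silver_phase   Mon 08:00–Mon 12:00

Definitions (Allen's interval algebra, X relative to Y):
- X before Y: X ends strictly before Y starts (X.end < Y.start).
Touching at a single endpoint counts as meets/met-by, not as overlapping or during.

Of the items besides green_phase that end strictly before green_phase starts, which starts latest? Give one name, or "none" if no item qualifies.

amber_phase

Target green_phase = [Thu 02:00, Sat 06:00].
amber_phase [Tue 17:00, Tue 21:00] → before → candidate.
blue_phase [Fri 21:00, Sat 01:00] → during → excluded.
crimson_phase [Mon 21:00, Tue 21:00] → before → candidate.
gold_phase [Tue 10:00, Fri 02:00] → overlaps → excluded.
red_phase [Tue 09:00, Thu 12:00] → overlaps → excluded.
silver_phase [Mon 08:00, Mon 12:00] → before → candidate.
teal_phase [Fri 02:00, Sat 03:00] → during → excluded.
violet_phase [Fri 17:00, Sun 22:00] → overlapped-by → excluded.
Among candidates, latest start is Tue 17:00 → amber_phase.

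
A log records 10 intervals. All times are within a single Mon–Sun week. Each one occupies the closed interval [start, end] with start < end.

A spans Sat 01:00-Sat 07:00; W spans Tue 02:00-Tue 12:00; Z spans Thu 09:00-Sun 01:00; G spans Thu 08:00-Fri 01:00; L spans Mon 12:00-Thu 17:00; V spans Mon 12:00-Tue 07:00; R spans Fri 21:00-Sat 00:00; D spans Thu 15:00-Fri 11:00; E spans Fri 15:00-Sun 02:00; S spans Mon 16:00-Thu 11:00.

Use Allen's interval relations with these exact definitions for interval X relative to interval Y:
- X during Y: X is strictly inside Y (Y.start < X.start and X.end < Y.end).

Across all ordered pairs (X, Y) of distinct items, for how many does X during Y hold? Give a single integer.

Checking all 90 ordered pairs for relation 'during'; matching pairs in alphabetical order:
(A, E): A during E ✓
(A, Z): A during Z ✓
(D, Z): D during Z ✓
(R, E): R during E ✓
(R, Z): R during Z ✓
(S, L): S during L ✓
(W, L): W during L ✓
(W, S): W during S ✓
Count: 8.

8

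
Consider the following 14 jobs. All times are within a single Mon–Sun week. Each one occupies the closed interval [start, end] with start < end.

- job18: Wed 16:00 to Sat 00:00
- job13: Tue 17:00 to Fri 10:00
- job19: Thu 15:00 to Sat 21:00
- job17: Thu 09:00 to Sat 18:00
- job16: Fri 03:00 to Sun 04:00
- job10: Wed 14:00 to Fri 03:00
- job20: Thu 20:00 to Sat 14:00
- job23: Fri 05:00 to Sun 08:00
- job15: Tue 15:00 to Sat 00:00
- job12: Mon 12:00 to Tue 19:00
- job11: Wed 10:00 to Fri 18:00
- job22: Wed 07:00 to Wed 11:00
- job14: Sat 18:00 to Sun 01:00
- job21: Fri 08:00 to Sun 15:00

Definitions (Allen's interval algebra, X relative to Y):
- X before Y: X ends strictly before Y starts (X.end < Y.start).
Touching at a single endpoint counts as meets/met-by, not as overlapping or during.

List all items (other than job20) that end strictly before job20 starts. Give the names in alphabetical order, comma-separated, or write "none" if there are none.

Target job20 = [Thu 20:00, Sat 14:00].
job10 [Wed 14:00, Fri 03:00] → overlaps → no.
job11 [Wed 10:00, Fri 18:00] → overlaps → no.
job12 [Mon 12:00, Tue 19:00] → before → yes.
job13 [Tue 17:00, Fri 10:00] → overlaps → no.
job14 [Sat 18:00, Sun 01:00] → after → no.
job15 [Tue 15:00, Sat 00:00] → overlaps → no.
job16 [Fri 03:00, Sun 04:00] → overlapped-by → no.
job17 [Thu 09:00, Sat 18:00] → contains → no.
job18 [Wed 16:00, Sat 00:00] → overlaps → no.
job19 [Thu 15:00, Sat 21:00] → contains → no.
job21 [Fri 08:00, Sun 15:00] → overlapped-by → no.
job22 [Wed 07:00, Wed 11:00] → before → yes.
job23 [Fri 05:00, Sun 08:00] → overlapped-by → no.
Result: job12, job22.

job12, job22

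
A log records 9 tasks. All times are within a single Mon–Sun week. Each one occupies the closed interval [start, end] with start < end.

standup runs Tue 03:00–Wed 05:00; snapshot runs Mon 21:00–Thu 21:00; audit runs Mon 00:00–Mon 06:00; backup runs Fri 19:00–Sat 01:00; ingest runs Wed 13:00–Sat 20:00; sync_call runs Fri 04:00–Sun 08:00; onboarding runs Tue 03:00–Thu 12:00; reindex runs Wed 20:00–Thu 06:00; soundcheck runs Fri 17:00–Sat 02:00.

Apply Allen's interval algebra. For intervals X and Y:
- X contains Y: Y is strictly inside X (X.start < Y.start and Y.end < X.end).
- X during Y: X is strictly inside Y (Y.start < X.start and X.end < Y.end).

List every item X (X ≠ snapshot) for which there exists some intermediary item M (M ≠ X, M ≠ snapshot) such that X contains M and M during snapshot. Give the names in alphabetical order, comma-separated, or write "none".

Target snapshot = [Mon 21:00, Thu 21:00].
Intermediaries M with M during snapshot: onboarding, reindex, standup.
Via onboarding — items with X contains onboarding: none.
Via reindex — items with X contains reindex: ingest, onboarding.
Via standup — items with X contains standup: none.
Union: ingest, onboarding.

ingest, onboarding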